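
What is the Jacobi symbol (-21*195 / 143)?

By multiplicativity, (-21·195 / 143) = (-21 / 143)·(195 / 143).
First factor (-21 / 143):
(-21 / 143)
  = (122 / 143)    [-21 ≡ 122 mod 143]
  = (61 / 143)    [143 ≡ 7 mod 8 ⇒ (2 / 143) = +1]
  = (143 / 61)    [QR: 61 ≡ 1 mod 4, sign kept]
  = (21 / 61)    [143 ≡ 21 mod 61]
  = (61 / 21)    [QR: 21 ≡ 1 mod 4, sign kept]
  = (19 / 21)    [61 ≡ 19 mod 21]
  = (21 / 19)    [QR: 21 ≡ 1 mod 4, sign kept]
  = (2 / 19)    [21 ≡ 2 mod 19]
  = -(1 / 19)    [19 ≡ 3 mod 8 ⇒ (2 / 19) = -1]
  = -1    [(1 / 19) = 1]
Second factor (195 / 143):
(195 / 143)
  = (52 / 143)    [195 ≡ 52 mod 143]
  = (13 / 143)    [143 ≡ 7 mod 8 ⇒ (2 / 143)^2 = +1]
  = (143 / 13)    [QR: 13 ≡ 1 mod 4, sign kept]
  = (0 / 13)    [143 ≡ 0 mod 13]
  = 0    [numerator 0, gcd > 1]
Product: (-1)·(0) = 0.

0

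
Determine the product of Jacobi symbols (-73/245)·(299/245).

-1

By multiplicativity, (-73·299/245) = (-73/245)·(299/245).
First factor (-73/245):
Reduce the numerator: -73 ≡ 172 (mod 245), so (-73/245) = (172/245).
Factor out 2: 172 = 2^2·43. Since 245 ≡ 5 (mod 8), (2/245) = -1, and (2/245)^2 = +1. Now have (43/245).
245 ≡ 1 (mod 4), so quadratic reciprocity gives (43/245) = (245/43). Reduce: 245 ≡ 30 (mod 43). Now have (30/43).
Factor out 2: 30 = 2·15. Since 43 ≡ 3 (mod 8), (2/43) = -1. Now have -(15/43).
Both 15 ≡ 3 and 43 ≡ 3 (mod 4), so reciprocity gives (15/43) = -(43/15). Reduce: 43 ≡ 13 (mod 15). Now have (13/15).
13 ≡ 1 (mod 4), so quadratic reciprocity gives (13/15) = (15/13). Reduce: 15 ≡ 2 (mod 13). Now have (2/13).
Factor out 2: 2 = 2. Since 13 ≡ 5 (mod 8), (2/13) = -1. Now have -(1/13).
(1/13) = 1. Collecting the sign factors: -1.
Second factor (299/245):
Reduce the numerator: 299 ≡ 54 (mod 245), so (299/245) = (54/245).
Factor out 2: 54 = 2·27. Since 245 ≡ 5 (mod 8), (2/245) = -1. Now have -(27/245).
245 ≡ 1 (mod 4), so quadratic reciprocity gives (27/245) = (245/27). Reduce: 245 ≡ 2 (mod 27). Now have -(2/27).
Factor out 2: 2 = 2. Since 27 ≡ 3 (mod 8), (2/27) = -1. Now have (1/27).
(1/27) = 1. Collecting the sign factors: 1.
Product: (-1)·(1) = -1.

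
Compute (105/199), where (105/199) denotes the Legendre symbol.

105 ≡ 1 (mod 4), so quadratic reciprocity gives (105/199) = (199/105). Reduce: 199 ≡ 94 (mod 105). Now have (94/105).
Factor out 2: 94 = 2·47. Since 105 ≡ 1 (mod 8), (2/105) = +1. Now have (47/105).
105 ≡ 1 (mod 4), so quadratic reciprocity gives (47/105) = (105/47). Reduce: 105 ≡ 11 (mod 47). Now have (11/47).
Both 11 ≡ 3 and 47 ≡ 3 (mod 4), so reciprocity gives (11/47) = -(47/11). Reduce: 47 ≡ 3 (mod 11). Now have -(3/11).
Both 3 ≡ 3 and 11 ≡ 3 (mod 4), so reciprocity gives (3/11) = -(11/3). Reduce: 11 ≡ 2 (mod 3). Now have (2/3).
Factor out 2: 2 = 2. Since 3 ≡ 3 (mod 8), (2/3) = -1. Now have -(1/3).
(1/3) = 1. Collecting the sign factors: -1.

-1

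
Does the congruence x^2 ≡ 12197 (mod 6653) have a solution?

yes

Reduce the numerator: 12197 ≡ 5544 (mod 6653), so (12197|6653) = (5544|6653).
Factor out 2: 5544 = 2^3·693. Since 6653 ≡ 5 (mod 8), (2|6653) = -1, and (2|6653)^3 = -1. Now have -(693|6653).
693 ≡ 1 (mod 4), so quadratic reciprocity gives (693|6653) = (6653|693). Reduce: 6653 ≡ 416 (mod 693). Now have -(416|693).
Factor out 2: 416 = 2^5·13. Since 693 ≡ 5 (mod 8), (2|693) = -1, and (2|693)^5 = -1. Now have (13|693).
13 ≡ 1 (mod 4), so quadratic reciprocity gives (13|693) = (693|13). Reduce: 693 ≡ 4 (mod 13). Now have (4|13).
Factor out 2: 4 = 2^2. Since 13 ≡ 5 (mod 8), (2|13) = -1, and (2|13)^2 = +1. Now have (1|13).
(1|13) = 1. Collecting the sign factors: 1.
The Legendre symbol is 1, so x^2 ≡ 12197 (mod 6653) has solution.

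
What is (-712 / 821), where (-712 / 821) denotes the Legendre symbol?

(-712 / 821)
  = (712 / 821)    [821 ≡ 1 mod 4 ⇒ (-1 / 821) = +1]
  = -(89 / 821)    [821 ≡ 5 mod 8 ⇒ (2 / 821)^3 = -1]
  = -(821 / 89)    [QR: 89 ≡ 1 mod 4, sign kept]
  = -(20 / 89)    [821 ≡ 20 mod 89]
  = -(5 / 89)    [89 ≡ 1 mod 8 ⇒ (2 / 89)^2 = +1]
  = -(89 / 5)    [QR: 5 ≡ 1 mod 4, sign kept]
  = -(4 / 5)    [89 ≡ 4 mod 5]
  = -(1 / 5)    [5 ≡ 5 mod 8 ⇒ (2 / 5)^2 = +1]
  = -1    [(1 / 5) = 1]

-1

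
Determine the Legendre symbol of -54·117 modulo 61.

-1

By multiplicativity, (-54·117 / 61) = (-54 / 61)·(117 / 61).
First factor (-54 / 61):
Reduce the numerator: -54 ≡ 7 (mod 61), so (-54 / 61) = (7 / 61).
61 ≡ 1 (mod 4), so quadratic reciprocity gives (7 / 61) = (61 / 7). Reduce: 61 ≡ 5 (mod 7). Now have (5 / 7).
5 ≡ 1 (mod 4), so quadratic reciprocity gives (5 / 7) = (7 / 5). Reduce: 7 ≡ 2 (mod 5). Now have (2 / 5).
Factor out 2: 2 = 2. Since 5 ≡ 5 (mod 8), (2 / 5) = -1. Now have -(1 / 5).
(1 / 5) = 1. Collecting the sign factors: -1.
Second factor (117 / 61):
Reduce the numerator: 117 ≡ 56 (mod 61), so (117 / 61) = (56 / 61).
Factor out 2: 56 = 2^3·7. Since 61 ≡ 5 (mod 8), (2 / 61) = -1, and (2 / 61)^3 = -1. Now have -(7 / 61).
61 ≡ 1 (mod 4), so quadratic reciprocity gives (7 / 61) = (61 / 7). Reduce: 61 ≡ 5 (mod 7). Now have -(5 / 7).
5 ≡ 1 (mod 4), so quadratic reciprocity gives (5 / 7) = (7 / 5). Reduce: 7 ≡ 2 (mod 5). Now have -(2 / 5).
Factor out 2: 2 = 2. Since 5 ≡ 5 (mod 8), (2 / 5) = -1. Now have (1 / 5).
(1 / 5) = 1. Collecting the sign factors: 1.
Product: (-1)·(1) = -1.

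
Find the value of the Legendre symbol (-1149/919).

(-1149/919)
  = -(1149/919)    [919 ≡ 3 mod 4 ⇒ (-1/919) = -1]
  = -(230/919)    [1149 ≡ 230 mod 919]
  = -(115/919)    [919 ≡ 7 mod 8 ⇒ (2/919) = +1]
  = (919/115)    [QR: both ≡ 3 mod 4, sign flips]
  = (114/115)    [919 ≡ 114 mod 115]
  = -(57/115)    [115 ≡ 3 mod 8 ⇒ (2/115) = -1]
  = -(115/57)    [QR: 57 ≡ 1 mod 4, sign kept]
  = -(1/57)    [115 ≡ 1 mod 57]
  = -1    [(1/57) = 1]

-1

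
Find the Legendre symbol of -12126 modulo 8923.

(-12126 / 8923)
  = -(12126 / 8923)    [8923 ≡ 3 mod 4 ⇒ (-1 / 8923) = -1]
  = -(3203 / 8923)    [12126 ≡ 3203 mod 8923]
  = (8923 / 3203)    [QR: both ≡ 3 mod 4, sign flips]
  = (2517 / 3203)    [8923 ≡ 2517 mod 3203]
  = (3203 / 2517)    [QR: 2517 ≡ 1 mod 4, sign kept]
  = (686 / 2517)    [3203 ≡ 686 mod 2517]
  = -(343 / 2517)    [2517 ≡ 5 mod 8 ⇒ (2 / 2517) = -1]
  = -(2517 / 343)    [QR: 2517 ≡ 1 mod 4, sign kept]
  = -(116 / 343)    [2517 ≡ 116 mod 343]
  = -(29 / 343)    [343 ≡ 7 mod 8 ⇒ (2 / 343)^2 = +1]
  = -(343 / 29)    [QR: 29 ≡ 1 mod 4, sign kept]
  = -(24 / 29)    [343 ≡ 24 mod 29]
  = (3 / 29)    [29 ≡ 5 mod 8 ⇒ (2 / 29)^3 = -1]
  = (29 / 3)    [QR: 29 ≡ 1 mod 4, sign kept]
  = (2 / 3)    [29 ≡ 2 mod 3]
  = -(1 / 3)    [3 ≡ 3 mod 8 ⇒ (2 / 3) = -1]
  = -1    [(1 / 3) = 1]

-1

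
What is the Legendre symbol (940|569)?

Reduce the numerator: 940 ≡ 371 (mod 569), so (940|569) = (371|569).
569 ≡ 1 (mod 4), so quadratic reciprocity gives (371|569) = (569|371). Reduce: 569 ≡ 198 (mod 371). Now have (198|371).
Factor out 2: 198 = 2·99. Since 371 ≡ 3 (mod 8), (2|371) = -1. Now have -(99|371).
Both 99 ≡ 3 and 371 ≡ 3 (mod 4), so reciprocity gives (99|371) = -(371|99). Reduce: 371 ≡ 74 (mod 99). Now have (74|99).
Factor out 2: 74 = 2·37. Since 99 ≡ 3 (mod 8), (2|99) = -1. Now have -(37|99).
37 ≡ 1 (mod 4), so quadratic reciprocity gives (37|99) = (99|37). Reduce: 99 ≡ 25 (mod 37). Now have -(25|37).
25 ≡ 1 (mod 4), so quadratic reciprocity gives (25|37) = (37|25). Reduce: 37 ≡ 12 (mod 25). Now have -(12|25).
Factor out 2: 12 = 2^2·3. Since 25 ≡ 1 (mod 8), (2|25) = +1, and (2|25)^2 = +1. Now have -(3|25).
25 ≡ 1 (mod 4), so quadratic reciprocity gives (3|25) = (25|3). Reduce: 25 ≡ 1 (mod 3). Now have -(1|3).
(1|3) = 1. Collecting the sign factors: -1.

-1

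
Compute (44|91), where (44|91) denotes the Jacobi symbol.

Factor out 2: 44 = 2^2·11. Since 91 ≡ 3 (mod 8), (2|91) = -1, and (2|91)^2 = +1. Now have (11|91).
Both 11 ≡ 3 and 91 ≡ 3 (mod 4), so reciprocity gives (11|91) = -(91|11). Reduce: 91 ≡ 3 (mod 11). Now have -(3|11).
Both 3 ≡ 3 and 11 ≡ 3 (mod 4), so reciprocity gives (3|11) = -(11|3). Reduce: 11 ≡ 2 (mod 3). Now have (2|3).
Factor out 2: 2 = 2. Since 3 ≡ 3 (mod 8), (2|3) = -1. Now have -(1|3).
(1|3) = 1. Collecting the sign factors: -1.

-1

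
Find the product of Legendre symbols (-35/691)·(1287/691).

By multiplicativity, (-35·1287/691) = (-35/691)·(1287/691).
First factor (-35/691):
(-35/691)
  = (656/691)    [-35 ≡ 656 mod 691]
  = (41/691)    [691 ≡ 3 mod 8 ⇒ (2/691)^4 = +1]
  = (691/41)    [QR: 41 ≡ 1 mod 4, sign kept]
  = (35/41)    [691 ≡ 35 mod 41]
  = (41/35)    [QR: 41 ≡ 1 mod 4, sign kept]
  = (6/35)    [41 ≡ 6 mod 35]
  = -(3/35)    [35 ≡ 3 mod 8 ⇒ (2/35) = -1]
  = (35/3)    [QR: both ≡ 3 mod 4, sign flips]
  = (2/3)    [35 ≡ 2 mod 3]
  = -(1/3)    [3 ≡ 3 mod 8 ⇒ (2/3) = -1]
  = -1    [(1/3) = 1]
Second factor (1287/691):
(1287/691)
  = (596/691)    [1287 ≡ 596 mod 691]
  = (149/691)    [691 ≡ 3 mod 8 ⇒ (2/691)^2 = +1]
  = (691/149)    [QR: 149 ≡ 1 mod 4, sign kept]
  = (95/149)    [691 ≡ 95 mod 149]
  = (149/95)    [QR: 149 ≡ 1 mod 4, sign kept]
  = (54/95)    [149 ≡ 54 mod 95]
  = (27/95)    [95 ≡ 7 mod 8 ⇒ (2/95) = +1]
  = -(95/27)    [QR: both ≡ 3 mod 4, sign flips]
  = -(14/27)    [95 ≡ 14 mod 27]
  = (7/27)    [27 ≡ 3 mod 8 ⇒ (2/27) = -1]
  = -(27/7)    [QR: both ≡ 3 mod 4, sign flips]
  = -(6/7)    [27 ≡ 6 mod 7]
  = -(3/7)    [7 ≡ 7 mod 8 ⇒ (2/7) = +1]
  = (7/3)    [QR: both ≡ 3 mod 4, sign flips]
  = (1/3)    [7 ≡ 1 mod 3]
  = 1    [(1/3) = 1]
Product: (-1)·(1) = -1.

-1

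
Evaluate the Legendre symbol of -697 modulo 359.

Pull out -1: (-697 / 359) = (-1 / 359)·(697 / 359). Since 359 ≡ 3 (mod 4), (-1 / 359) = -1. Now have -(697 / 359).
Reduce the numerator: 697 ≡ 338 (mod 359), so (697 / 359) = (338 / 359).
Factor out 2: 338 = 2·169. Since 359 ≡ 7 (mod 8), (2 / 359) = +1. Now have -(169 / 359).
169 ≡ 1 (mod 4), so quadratic reciprocity gives (169 / 359) = (359 / 169). Reduce: 359 ≡ 21 (mod 169). Now have -(21 / 169).
21 ≡ 1 (mod 4), so quadratic reciprocity gives (21 / 169) = (169 / 21). Reduce: 169 ≡ 1 (mod 21). Now have -(1 / 21).
(1 / 21) = 1. Collecting the sign factors: -1.

-1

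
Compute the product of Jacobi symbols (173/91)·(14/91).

0

By multiplicativity, (173·14/91) = (173/91)·(14/91).
First factor (173/91):
(173/91)
  = (82/91)    [173 ≡ 82 mod 91]
  = -(41/91)    [91 ≡ 3 mod 8 ⇒ (2/91) = -1]
  = -(91/41)    [QR: 41 ≡ 1 mod 4, sign kept]
  = -(9/41)    [91 ≡ 9 mod 41]
  = -(41/9)    [QR: 9 ≡ 1 mod 4, sign kept]
  = -(5/9)    [41 ≡ 5 mod 9]
  = -(9/5)    [QR: 5 ≡ 1 mod 4, sign kept]
  = -(4/5)    [9 ≡ 4 mod 5]
  = -(1/5)    [5 ≡ 5 mod 8 ⇒ (2/5)^2 = +1]
  = -1    [(1/5) = 1]
Second factor (14/91):
(14/91)
  = -(7/91)    [91 ≡ 3 mod 8 ⇒ (2/91) = -1]
  = (91/7)    [QR: both ≡ 3 mod 4, sign flips]
  = (0/7)    [91 ≡ 0 mod 7]
  = 0    [numerator 0, gcd > 1]
Product: (-1)·(0) = 0.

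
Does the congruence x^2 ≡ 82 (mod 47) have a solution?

no

(82/47)
  = (35/47)    [82 ≡ 35 mod 47]
  = -(47/35)    [QR: both ≡ 3 mod 4, sign flips]
  = -(12/35)    [47 ≡ 12 mod 35]
  = -(3/35)    [35 ≡ 3 mod 8 ⇒ (2/35)^2 = +1]
  = (35/3)    [QR: both ≡ 3 mod 4, sign flips]
  = (2/3)    [35 ≡ 2 mod 3]
  = -(1/3)    [3 ≡ 3 mod 8 ⇒ (2/3) = -1]
  = -1    [(1/3) = 1]
(82/47) = -1, and 47 is prime, so 82 is not a quadratic residue mod 47.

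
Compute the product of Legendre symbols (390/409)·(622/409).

-1

By multiplicativity, (390·622/409) = (390/409)·(622/409).
First factor (390/409):
(390/409)
  = (195/409)    [409 ≡ 1 mod 8 ⇒ (2/409) = +1]
  = (409/195)    [QR: 409 ≡ 1 mod 4, sign kept]
  = (19/195)    [409 ≡ 19 mod 195]
  = -(195/19)    [QR: both ≡ 3 mod 4, sign flips]
  = -(5/19)    [195 ≡ 5 mod 19]
  = -(19/5)    [QR: 5 ≡ 1 mod 4, sign kept]
  = -(4/5)    [19 ≡ 4 mod 5]
  = -(1/5)    [5 ≡ 5 mod 8 ⇒ (2/5)^2 = +1]
  = -1    [(1/5) = 1]
Second factor (622/409):
(622/409)
  = (213/409)    [622 ≡ 213 mod 409]
  = (409/213)    [QR: 213 ≡ 1 mod 4, sign kept]
  = (196/213)    [409 ≡ 196 mod 213]
  = (49/213)    [213 ≡ 5 mod 8 ⇒ (2/213)^2 = +1]
  = (213/49)    [QR: 49 ≡ 1 mod 4, sign kept]
  = (17/49)    [213 ≡ 17 mod 49]
  = (49/17)    [QR: 17 ≡ 1 mod 4, sign kept]
  = (15/17)    [49 ≡ 15 mod 17]
  = (17/15)    [QR: 17 ≡ 1 mod 4, sign kept]
  = (2/15)    [17 ≡ 2 mod 15]
  = (1/15)    [15 ≡ 7 mod 8 ⇒ (2/15) = +1]
  = 1    [(1/15) = 1]
Product: (-1)·(1) = -1.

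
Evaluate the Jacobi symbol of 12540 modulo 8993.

(12540 / 8993)
  = (3547 / 8993)    [12540 ≡ 3547 mod 8993]
  = (8993 / 3547)    [QR: 8993 ≡ 1 mod 4, sign kept]
  = (1899 / 3547)    [8993 ≡ 1899 mod 3547]
  = -(3547 / 1899)    [QR: both ≡ 3 mod 4, sign flips]
  = -(1648 / 1899)    [3547 ≡ 1648 mod 1899]
  = -(103 / 1899)    [1899 ≡ 3 mod 8 ⇒ (2 / 1899)^4 = +1]
  = (1899 / 103)    [QR: both ≡ 3 mod 4, sign flips]
  = (45 / 103)    [1899 ≡ 45 mod 103]
  = (103 / 45)    [QR: 45 ≡ 1 mod 4, sign kept]
  = (13 / 45)    [103 ≡ 13 mod 45]
  = (45 / 13)    [QR: 13 ≡ 1 mod 4, sign kept]
  = (6 / 13)    [45 ≡ 6 mod 13]
  = -(3 / 13)    [13 ≡ 5 mod 8 ⇒ (2 / 13) = -1]
  = -(13 / 3)    [QR: 13 ≡ 1 mod 4, sign kept]
  = -(1 / 3)    [13 ≡ 1 mod 3]
  = -1    [(1 / 3) = 1]

-1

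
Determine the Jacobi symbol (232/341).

-1

Factor out 2: 232 = 2^3·29. Since 341 ≡ 5 (mod 8), (2/341) = -1, and (2/341)^3 = -1. Now have -(29/341).
29 ≡ 1 (mod 4), so quadratic reciprocity gives (29/341) = (341/29). Reduce: 341 ≡ 22 (mod 29). Now have -(22/29).
Factor out 2: 22 = 2·11. Since 29 ≡ 5 (mod 8), (2/29) = -1. Now have (11/29).
29 ≡ 1 (mod 4), so quadratic reciprocity gives (11/29) = (29/11). Reduce: 29 ≡ 7 (mod 11). Now have (7/11).
Both 7 ≡ 3 and 11 ≡ 3 (mod 4), so reciprocity gives (7/11) = -(11/7). Reduce: 11 ≡ 4 (mod 7). Now have -(4/7).
Factor out 2: 4 = 2^2. Since 7 ≡ 7 (mod 8), (2/7) = +1, and (2/7)^2 = +1. Now have -(1/7).
(1/7) = 1. Collecting the sign factors: -1.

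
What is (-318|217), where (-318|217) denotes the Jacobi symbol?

Reduce the numerator: -318 ≡ 116 (mod 217), so (-318|217) = (116|217).
Factor out 2: 116 = 2^2·29. Since 217 ≡ 1 (mod 8), (2|217) = +1, and (2|217)^2 = +1. Now have (29|217).
29 ≡ 1 (mod 4), so quadratic reciprocity gives (29|217) = (217|29). Reduce: 217 ≡ 14 (mod 29). Now have (14|29).
Factor out 2: 14 = 2·7. Since 29 ≡ 5 (mod 8), (2|29) = -1. Now have -(7|29).
29 ≡ 1 (mod 4), so quadratic reciprocity gives (7|29) = (29|7). Reduce: 29 ≡ 1 (mod 7). Now have -(1|7).
(1|7) = 1. Collecting the sign factors: -1.

-1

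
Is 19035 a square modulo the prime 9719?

no

(19035|9719)
  = (9316|9719)    [19035 ≡ 9316 mod 9719]
  = (2329|9719)    [9719 ≡ 7 mod 8 ⇒ (2|9719)^2 = +1]
  = (9719|2329)    [QR: 2329 ≡ 1 mod 4, sign kept]
  = (403|2329)    [9719 ≡ 403 mod 2329]
  = (2329|403)    [QR: 2329 ≡ 1 mod 4, sign kept]
  = (314|403)    [2329 ≡ 314 mod 403]
  = -(157|403)    [403 ≡ 3 mod 8 ⇒ (2|403) = -1]
  = -(403|157)    [QR: 157 ≡ 1 mod 4, sign kept]
  = -(89|157)    [403 ≡ 89 mod 157]
  = -(157|89)    [QR: 89 ≡ 1 mod 4, sign kept]
  = -(68|89)    [157 ≡ 68 mod 89]
  = -(17|89)    [89 ≡ 1 mod 8 ⇒ (2|89)^2 = +1]
  = -(89|17)    [QR: 17 ≡ 1 mod 4, sign kept]
  = -(4|17)    [89 ≡ 4 mod 17]
  = -(1|17)    [17 ≡ 1 mod 8 ⇒ (2|17)^2 = +1]
  = -1    [(1|17) = 1]
(19035|9719) = -1, and 9719 is prime, so 19035 is not a quadratic residue mod 9719.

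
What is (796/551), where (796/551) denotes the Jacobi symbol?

1

Reduce the numerator: 796 ≡ 245 (mod 551), so (796/551) = (245/551).
245 ≡ 1 (mod 4), so quadratic reciprocity gives (245/551) = (551/245). Reduce: 551 ≡ 61 (mod 245). Now have (61/245).
61 ≡ 1 (mod 4), so quadratic reciprocity gives (61/245) = (245/61). Reduce: 245 ≡ 1 (mod 61). Now have (1/61).
(1/61) = 1. Collecting the sign factors: 1.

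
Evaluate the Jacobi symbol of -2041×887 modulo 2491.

-1

By multiplicativity, (-2041·887 / 2491) = (-2041 / 2491)·(887 / 2491).
First factor (-2041 / 2491):
(-2041 / 2491)
  = (450 / 2491)    [-2041 ≡ 450 mod 2491]
  = -(225 / 2491)    [2491 ≡ 3 mod 8 ⇒ (2 / 2491) = -1]
  = -(2491 / 225)    [QR: 225 ≡ 1 mod 4, sign kept]
  = -(16 / 225)    [2491 ≡ 16 mod 225]
  = -(1 / 225)    [225 ≡ 1 mod 8 ⇒ (2 / 225)^4 = +1]
  = -1    [(1 / 225) = 1]
Second factor (887 / 2491):
(887 / 2491)
  = -(2491 / 887)    [QR: both ≡ 3 mod 4, sign flips]
  = -(717 / 887)    [2491 ≡ 717 mod 887]
  = -(887 / 717)    [QR: 717 ≡ 1 mod 4, sign kept]
  = -(170 / 717)    [887 ≡ 170 mod 717]
  = (85 / 717)    [717 ≡ 5 mod 8 ⇒ (2 / 717) = -1]
  = (717 / 85)    [QR: 85 ≡ 1 mod 4, sign kept]
  = (37 / 85)    [717 ≡ 37 mod 85]
  = (85 / 37)    [QR: 37 ≡ 1 mod 4, sign kept]
  = (11 / 37)    [85 ≡ 11 mod 37]
  = (37 / 11)    [QR: 37 ≡ 1 mod 4, sign kept]
  = (4 / 11)    [37 ≡ 4 mod 11]
  = (1 / 11)    [11 ≡ 3 mod 8 ⇒ (2 / 11)^2 = +1]
  = 1    [(1 / 11) = 1]
Product: (-1)·(1) = -1.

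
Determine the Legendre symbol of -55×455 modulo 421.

By multiplicativity, (-55·455|421) = (-55|421)·(455|421).
First factor (-55|421):
Pull out -1: (-55|421) = (-1|421)·(55|421). Since 421 ≡ 1 (mod 4), (-1|421) = +1. Now have (55|421).
421 ≡ 1 (mod 4), so quadratic reciprocity gives (55|421) = (421|55). Reduce: 421 ≡ 36 (mod 55). Now have (36|55).
Factor out 2: 36 = 2^2·9. Since 55 ≡ 7 (mod 8), (2|55) = +1, and (2|55)^2 = +1. Now have (9|55).
9 ≡ 1 (mod 4), so quadratic reciprocity gives (9|55) = (55|9). Reduce: 55 ≡ 1 (mod 9). Now have (1|9).
(1|9) = 1. Collecting the sign factors: 1.
Second factor (455|421):
Reduce the numerator: 455 ≡ 34 (mod 421), so (455|421) = (34|421).
Factor out 2: 34 = 2·17. Since 421 ≡ 5 (mod 8), (2|421) = -1. Now have -(17|421).
17 ≡ 1 (mod 4), so quadratic reciprocity gives (17|421) = (421|17). Reduce: 421 ≡ 13 (mod 17). Now have -(13|17).
13 ≡ 1 (mod 4), so quadratic reciprocity gives (13|17) = (17|13). Reduce: 17 ≡ 4 (mod 13). Now have -(4|13).
Factor out 2: 4 = 2^2. Since 13 ≡ 5 (mod 8), (2|13) = -1, and (2|13)^2 = +1. Now have -(1|13).
(1|13) = 1. Collecting the sign factors: -1.
Product: (1)·(-1) = -1.

-1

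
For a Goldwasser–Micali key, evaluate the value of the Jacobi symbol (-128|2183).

-1

(-128|2183)
  = (2055|2183)    [-128 ≡ 2055 mod 2183]
  = -(2183|2055)    [QR: both ≡ 3 mod 4, sign flips]
  = -(128|2055)    [2183 ≡ 128 mod 2055]
  = -(1|2055)    [2055 ≡ 7 mod 8 ⇒ (2|2055)^7 = +1]
  = -1    [(1|2055) = 1]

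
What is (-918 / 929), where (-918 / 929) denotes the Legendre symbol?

(-918 / 929)
  = (918 / 929)    [929 ≡ 1 mod 4 ⇒ (-1 / 929) = +1]
  = (459 / 929)    [929 ≡ 1 mod 8 ⇒ (2 / 929) = +1]
  = (929 / 459)    [QR: 929 ≡ 1 mod 4, sign kept]
  = (11 / 459)    [929 ≡ 11 mod 459]
  = -(459 / 11)    [QR: both ≡ 3 mod 4, sign flips]
  = -(8 / 11)    [459 ≡ 8 mod 11]
  = (1 / 11)    [11 ≡ 3 mod 8 ⇒ (2 / 11)^3 = -1]
  = 1    [(1 / 11) = 1]

1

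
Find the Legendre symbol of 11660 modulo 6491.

Reduce the numerator: 11660 ≡ 5169 (mod 6491), so (11660/6491) = (5169/6491).
5169 ≡ 1 (mod 4), so quadratic reciprocity gives (5169/6491) = (6491/5169). Reduce: 6491 ≡ 1322 (mod 5169). Now have (1322/5169).
Factor out 2: 1322 = 2·661. Since 5169 ≡ 1 (mod 8), (2/5169) = +1. Now have (661/5169).
661 ≡ 1 (mod 4), so quadratic reciprocity gives (661/5169) = (5169/661). Reduce: 5169 ≡ 542 (mod 661). Now have (542/661).
Factor out 2: 542 = 2·271. Since 661 ≡ 5 (mod 8), (2/661) = -1. Now have -(271/661).
661 ≡ 1 (mod 4), so quadratic reciprocity gives (271/661) = (661/271). Reduce: 661 ≡ 119 (mod 271). Now have -(119/271).
Both 119 ≡ 3 and 271 ≡ 3 (mod 4), so reciprocity gives (119/271) = -(271/119). Reduce: 271 ≡ 33 (mod 119). Now have (33/119).
33 ≡ 1 (mod 4), so quadratic reciprocity gives (33/119) = (119/33). Reduce: 119 ≡ 20 (mod 33). Now have (20/33).
Factor out 2: 20 = 2^2·5. Since 33 ≡ 1 (mod 8), (2/33) = +1, and (2/33)^2 = +1. Now have (5/33).
5 ≡ 1 (mod 4), so quadratic reciprocity gives (5/33) = (33/5). Reduce: 33 ≡ 3 (mod 5). Now have (3/5).
5 ≡ 1 (mod 4), so quadratic reciprocity gives (3/5) = (5/3). Reduce: 5 ≡ 2 (mod 3). Now have (2/3).
Factor out 2: 2 = 2. Since 3 ≡ 3 (mod 8), (2/3) = -1. Now have -(1/3).
(1/3) = 1. Collecting the sign factors: -1.

-1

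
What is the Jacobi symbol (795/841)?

1

(795/841)
  = (841/795)    [QR: 841 ≡ 1 mod 4, sign kept]
  = (46/795)    [841 ≡ 46 mod 795]
  = -(23/795)    [795 ≡ 3 mod 8 ⇒ (2/795) = -1]
  = (795/23)    [QR: both ≡ 3 mod 4, sign flips]
  = (13/23)    [795 ≡ 13 mod 23]
  = (23/13)    [QR: 13 ≡ 1 mod 4, sign kept]
  = (10/13)    [23 ≡ 10 mod 13]
  = -(5/13)    [13 ≡ 5 mod 8 ⇒ (2/13) = -1]
  = -(13/5)    [QR: 5 ≡ 1 mod 4, sign kept]
  = -(3/5)    [13 ≡ 3 mod 5]
  = -(5/3)    [QR: 5 ≡ 1 mod 4, sign kept]
  = -(2/3)    [5 ≡ 2 mod 3]
  = (1/3)    [3 ≡ 3 mod 8 ⇒ (2/3) = -1]
  = 1    [(1/3) = 1]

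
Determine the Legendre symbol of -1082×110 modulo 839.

By multiplicativity, (-1082·110/839) = (-1082/839)·(110/839).
First factor (-1082/839):
Reduce the numerator: -1082 ≡ 596 (mod 839), so (-1082/839) = (596/839).
Factor out 2: 596 = 2^2·149. Since 839 ≡ 7 (mod 8), (2/839) = +1, and (2/839)^2 = +1. Now have (149/839).
149 ≡ 1 (mod 4), so quadratic reciprocity gives (149/839) = (839/149). Reduce: 839 ≡ 94 (mod 149). Now have (94/149).
Factor out 2: 94 = 2·47. Since 149 ≡ 5 (mod 8), (2/149) = -1. Now have -(47/149).
149 ≡ 1 (mod 4), so quadratic reciprocity gives (47/149) = (149/47). Reduce: 149 ≡ 8 (mod 47). Now have -(8/47).
Factor out 2: 8 = 2^3. Since 47 ≡ 7 (mod 8), (2/47) = +1, and (2/47)^3 = +1. Now have -(1/47).
(1/47) = 1. Collecting the sign factors: -1.
Second factor (110/839):
Factor out 2: 110 = 2·55. Since 839 ≡ 7 (mod 8), (2/839) = +1. Now have (55/839).
Both 55 ≡ 3 and 839 ≡ 3 (mod 4), so reciprocity gives (55/839) = -(839/55). Reduce: 839 ≡ 14 (mod 55). Now have -(14/55).
Factor out 2: 14 = 2·7. Since 55 ≡ 7 (mod 8), (2/55) = +1. Now have -(7/55).
Both 7 ≡ 3 and 55 ≡ 3 (mod 4), so reciprocity gives (7/55) = -(55/7). Reduce: 55 ≡ 6 (mod 7). Now have (6/7).
Factor out 2: 6 = 2·3. Since 7 ≡ 7 (mod 8), (2/7) = +1. Now have (3/7).
Both 3 ≡ 3 and 7 ≡ 3 (mod 4), so reciprocity gives (3/7) = -(7/3). Reduce: 7 ≡ 1 (mod 3). Now have -(1/3).
(1/3) = 1. Collecting the sign factors: -1.
Product: (-1)·(-1) = 1.

1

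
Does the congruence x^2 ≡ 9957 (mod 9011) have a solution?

yes

Reduce the numerator: 9957 ≡ 946 (mod 9011), so (9957|9011) = (946|9011).
Factor out 2: 946 = 2·473. Since 9011 ≡ 3 (mod 8), (2|9011) = -1. Now have -(473|9011).
473 ≡ 1 (mod 4), so quadratic reciprocity gives (473|9011) = (9011|473). Reduce: 9011 ≡ 24 (mod 473). Now have -(24|473).
Factor out 2: 24 = 2^3·3. Since 473 ≡ 1 (mod 8), (2|473) = +1, and (2|473)^3 = +1. Now have -(3|473).
473 ≡ 1 (mod 4), so quadratic reciprocity gives (3|473) = (473|3). Reduce: 473 ≡ 2 (mod 3). Now have -(2|3).
Factor out 2: 2 = 2. Since 3 ≡ 3 (mod 8), (2|3) = -1. Now have (1|3).
(1|3) = 1. Collecting the sign factors: 1.
The Legendre symbol is 1, so x^2 ≡ 9957 (mod 9011) has solution.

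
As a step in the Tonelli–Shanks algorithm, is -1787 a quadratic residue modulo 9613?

Pull out -1: (-1787/9613) = (-1/9613)·(1787/9613). Since 9613 ≡ 1 (mod 4), (-1/9613) = +1. Now have (1787/9613).
9613 ≡ 1 (mod 4), so quadratic reciprocity gives (1787/9613) = (9613/1787). Reduce: 9613 ≡ 678 (mod 1787). Now have (678/1787).
Factor out 2: 678 = 2·339. Since 1787 ≡ 3 (mod 8), (2/1787) = -1. Now have -(339/1787).
Both 339 ≡ 3 and 1787 ≡ 3 (mod 4), so reciprocity gives (339/1787) = -(1787/339). Reduce: 1787 ≡ 92 (mod 339). Now have (92/339).
Factor out 2: 92 = 2^2·23. Since 339 ≡ 3 (mod 8), (2/339) = -1, and (2/339)^2 = +1. Now have (23/339).
Both 23 ≡ 3 and 339 ≡ 3 (mod 4), so reciprocity gives (23/339) = -(339/23). Reduce: 339 ≡ 17 (mod 23). Now have -(17/23).
17 ≡ 1 (mod 4), so quadratic reciprocity gives (17/23) = (23/17). Reduce: 23 ≡ 6 (mod 17). Now have -(6/17).
Factor out 2: 6 = 2·3. Since 17 ≡ 1 (mod 8), (2/17) = +1. Now have -(3/17).
17 ≡ 1 (mod 4), so quadratic reciprocity gives (3/17) = (17/3). Reduce: 17 ≡ 2 (mod 3). Now have -(2/3).
Factor out 2: 2 = 2. Since 3 ≡ 3 (mod 8), (2/3) = -1. Now have (1/3).
(1/3) = 1. Collecting the sign factors: 1.
The Legendre symbol is 1, so x^2 ≡ -1787 (mod 9613) has solution.

yes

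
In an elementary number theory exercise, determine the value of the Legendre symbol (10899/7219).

(10899/7219)
  = (3680/7219)    [10899 ≡ 3680 mod 7219]
  = -(115/7219)    [7219 ≡ 3 mod 8 ⇒ (2/7219)^5 = -1]
  = (7219/115)    [QR: both ≡ 3 mod 4, sign flips]
  = (89/115)    [7219 ≡ 89 mod 115]
  = (115/89)    [QR: 89 ≡ 1 mod 4, sign kept]
  = (26/89)    [115 ≡ 26 mod 89]
  = (13/89)    [89 ≡ 1 mod 8 ⇒ (2/89) = +1]
  = (89/13)    [QR: 13 ≡ 1 mod 4, sign kept]
  = (11/13)    [89 ≡ 11 mod 13]
  = (13/11)    [QR: 13 ≡ 1 mod 4, sign kept]
  = (2/11)    [13 ≡ 2 mod 11]
  = -(1/11)    [11 ≡ 3 mod 8 ⇒ (2/11) = -1]
  = -1    [(1/11) = 1]

-1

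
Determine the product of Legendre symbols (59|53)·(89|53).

1

By multiplicativity, (59·89|53) = (59|53)·(89|53).
First factor (59|53):
Reduce the numerator: 59 ≡ 6 (mod 53), so (59|53) = (6|53).
Factor out 2: 6 = 2·3. Since 53 ≡ 5 (mod 8), (2|53) = -1. Now have -(3|53).
53 ≡ 1 (mod 4), so quadratic reciprocity gives (3|53) = (53|3). Reduce: 53 ≡ 2 (mod 3). Now have -(2|3).
Factor out 2: 2 = 2. Since 3 ≡ 3 (mod 8), (2|3) = -1. Now have (1|3).
(1|3) = 1. Collecting the sign factors: 1.
Second factor (89|53):
Reduce the numerator: 89 ≡ 36 (mod 53), so (89|53) = (36|53).
Factor out 2: 36 = 2^2·9. Since 53 ≡ 5 (mod 8), (2|53) = -1, and (2|53)^2 = +1. Now have (9|53).
9 ≡ 1 (mod 4), so quadratic reciprocity gives (9|53) = (53|9). Reduce: 53 ≡ 8 (mod 9). Now have (8|9).
Factor out 2: 8 = 2^3. Since 9 ≡ 1 (mod 8), (2|9) = +1, and (2|9)^3 = +1. Now have (1|9).
(1|9) = 1. Collecting the sign factors: 1.
Product: (1)·(1) = 1.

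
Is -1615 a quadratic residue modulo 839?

(-1615/839)
  = -(1615/839)    [839 ≡ 3 mod 4 ⇒ (-1/839) = -1]
  = -(776/839)    [1615 ≡ 776 mod 839]
  = -(97/839)    [839 ≡ 7 mod 8 ⇒ (2/839)^3 = +1]
  = -(839/97)    [QR: 97 ≡ 1 mod 4, sign kept]
  = -(63/97)    [839 ≡ 63 mod 97]
  = -(97/63)    [QR: 97 ≡ 1 mod 4, sign kept]
  = -(34/63)    [97 ≡ 34 mod 63]
  = -(17/63)    [63 ≡ 7 mod 8 ⇒ (2/63) = +1]
  = -(63/17)    [QR: 17 ≡ 1 mod 4, sign kept]
  = -(12/17)    [63 ≡ 12 mod 17]
  = -(3/17)    [17 ≡ 1 mod 8 ⇒ (2/17)^2 = +1]
  = -(17/3)    [QR: 17 ≡ 1 mod 4, sign kept]
  = -(2/3)    [17 ≡ 2 mod 3]
  = (1/3)    [3 ≡ 3 mod 8 ⇒ (2/3) = -1]
  = 1    [(1/3) = 1]
The Legendre symbol is 1, so x^2 ≡ -1615 (mod 839) has solution.

yes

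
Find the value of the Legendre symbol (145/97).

(145/97)
  = (48/97)    [145 ≡ 48 mod 97]
  = (3/97)    [97 ≡ 1 mod 8 ⇒ (2/97)^4 = +1]
  = (97/3)    [QR: 97 ≡ 1 mod 4, sign kept]
  = (1/3)    [97 ≡ 1 mod 3]
  = 1    [(1/3) = 1]

1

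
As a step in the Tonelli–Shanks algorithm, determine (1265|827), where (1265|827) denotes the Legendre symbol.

(1265|827)
  = (438|827)    [1265 ≡ 438 mod 827]
  = -(219|827)    [827 ≡ 3 mod 8 ⇒ (2|827) = -1]
  = (827|219)    [QR: both ≡ 3 mod 4, sign flips]
  = (170|219)    [827 ≡ 170 mod 219]
  = -(85|219)    [219 ≡ 3 mod 8 ⇒ (2|219) = -1]
  = -(219|85)    [QR: 85 ≡ 1 mod 4, sign kept]
  = -(49|85)    [219 ≡ 49 mod 85]
  = -(85|49)    [QR: 49 ≡ 1 mod 4, sign kept]
  = -(36|49)    [85 ≡ 36 mod 49]
  = -(9|49)    [49 ≡ 1 mod 8 ⇒ (2|49)^2 = +1]
  = -(49|9)    [QR: 9 ≡ 1 mod 4, sign kept]
  = -(4|9)    [49 ≡ 4 mod 9]
  = -(1|9)    [9 ≡ 1 mod 8 ⇒ (2|9)^2 = +1]
  = -1    [(1|9) = 1]

-1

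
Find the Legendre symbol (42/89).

(42/89)
  = (21/89)    [89 ≡ 1 mod 8 ⇒ (2/89) = +1]
  = (89/21)    [QR: 21 ≡ 1 mod 4, sign kept]
  = (5/21)    [89 ≡ 5 mod 21]
  = (21/5)    [QR: 5 ≡ 1 mod 4, sign kept]
  = (1/5)    [21 ≡ 1 mod 5]
  = 1    [(1/5) = 1]

1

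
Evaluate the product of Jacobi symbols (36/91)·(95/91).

1

By multiplicativity, (36·95/91) = (36/91)·(95/91).
First factor (36/91):
(36/91)
  = (9/91)    [91 ≡ 3 mod 8 ⇒ (2/91)^2 = +1]
  = (91/9)    [QR: 9 ≡ 1 mod 4, sign kept]
  = (1/9)    [91 ≡ 1 mod 9]
  = 1    [(1/9) = 1]
Second factor (95/91):
(95/91)
  = (4/91)    [95 ≡ 4 mod 91]
  = (1/91)    [91 ≡ 3 mod 8 ⇒ (2/91)^2 = +1]
  = 1    [(1/91) = 1]
Product: (1)·(1) = 1.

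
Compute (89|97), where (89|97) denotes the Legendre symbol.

1

(89|97)
  = (97|89)    [QR: 89 ≡ 1 mod 4, sign kept]
  = (8|89)    [97 ≡ 8 mod 89]
  = (1|89)    [89 ≡ 1 mod 8 ⇒ (2|89)^3 = +1]
  = 1    [(1|89) = 1]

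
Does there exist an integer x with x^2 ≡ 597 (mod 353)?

yes

(597|353)
  = (244|353)    [597 ≡ 244 mod 353]
  = (61|353)    [353 ≡ 1 mod 8 ⇒ (2|353)^2 = +1]
  = (353|61)    [QR: 61 ≡ 1 mod 4, sign kept]
  = (48|61)    [353 ≡ 48 mod 61]
  = (3|61)    [61 ≡ 5 mod 8 ⇒ (2|61)^4 = +1]
  = (61|3)    [QR: 61 ≡ 1 mod 4, sign kept]
  = (1|3)    [61 ≡ 1 mod 3]
  = 1    [(1|3) = 1]
(597|353) = 1, and 353 is prime, so 597 is a quadratic residue mod 353.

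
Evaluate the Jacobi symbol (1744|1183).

1

Reduce the numerator: 1744 ≡ 561 (mod 1183), so (1744|1183) = (561|1183).
561 ≡ 1 (mod 4), so quadratic reciprocity gives (561|1183) = (1183|561). Reduce: 1183 ≡ 61 (mod 561). Now have (61|561).
61 ≡ 1 (mod 4), so quadratic reciprocity gives (61|561) = (561|61). Reduce: 561 ≡ 12 (mod 61). Now have (12|61).
Factor out 2: 12 = 2^2·3. Since 61 ≡ 5 (mod 8), (2|61) = -1, and (2|61)^2 = +1. Now have (3|61).
61 ≡ 1 (mod 4), so quadratic reciprocity gives (3|61) = (61|3). Reduce: 61 ≡ 1 (mod 3). Now have (1|3).
(1|3) = 1. Collecting the sign factors: 1.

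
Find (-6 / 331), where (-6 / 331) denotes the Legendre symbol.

-1

(-6 / 331)
  = (325 / 331)    [-6 ≡ 325 mod 331]
  = (331 / 325)    [QR: 325 ≡ 1 mod 4, sign kept]
  = (6 / 325)    [331 ≡ 6 mod 325]
  = -(3 / 325)    [325 ≡ 5 mod 8 ⇒ (2 / 325) = -1]
  = -(325 / 3)    [QR: 325 ≡ 1 mod 4, sign kept]
  = -(1 / 3)    [325 ≡ 1 mod 3]
  = -1    [(1 / 3) = 1]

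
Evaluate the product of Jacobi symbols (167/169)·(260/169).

0

By multiplicativity, (167·260/169) = (167/169)·(260/169).
First factor (167/169):
169 ≡ 1 (mod 4), so quadratic reciprocity gives (167/169) = (169/167). Reduce: 169 ≡ 2 (mod 167). Now have (2/167).
Factor out 2: 2 = 2. Since 167 ≡ 7 (mod 8), (2/167) = +1. Now have (1/167).
(1/167) = 1. Collecting the sign factors: 1.
Second factor (260/169):
Reduce the numerator: 260 ≡ 91 (mod 169), so (260/169) = (91/169).
169 ≡ 1 (mod 4), so quadratic reciprocity gives (91/169) = (169/91). Reduce: 169 ≡ 78 (mod 91). Now have (78/91).
Factor out 2: 78 = 2·39. Since 91 ≡ 3 (mod 8), (2/91) = -1. Now have -(39/91).
Both 39 ≡ 3 and 91 ≡ 3 (mod 4), so reciprocity gives (39/91) = -(91/39). Reduce: 91 ≡ 13 (mod 39). Now have (13/39).
13 ≡ 1 (mod 4), so quadratic reciprocity gives (13/39) = (39/13). Reduce: 39 ≡ 0 (mod 13). Now have (0/13).
The numerator is now 0 with denominator 13 > 1: the symbol is 0.
Product: (1)·(0) = 0.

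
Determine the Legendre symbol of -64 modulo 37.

Reduce the numerator: -64 ≡ 10 (mod 37), so (-64/37) = (10/37).
Factor out 2: 10 = 2·5. Since 37 ≡ 5 (mod 8), (2/37) = -1. Now have -(5/37).
5 ≡ 1 (mod 4), so quadratic reciprocity gives (5/37) = (37/5). Reduce: 37 ≡ 2 (mod 5). Now have -(2/5).
Factor out 2: 2 = 2. Since 5 ≡ 5 (mod 8), (2/5) = -1. Now have (1/5).
(1/5) = 1. Collecting the sign factors: 1.

1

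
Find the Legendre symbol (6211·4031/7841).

1

By multiplicativity, (6211·4031/7841) = (6211/7841)·(4031/7841).
First factor (6211/7841):
7841 ≡ 1 (mod 4), so quadratic reciprocity gives (6211/7841) = (7841/6211). Reduce: 7841 ≡ 1630 (mod 6211). Now have (1630/6211).
Factor out 2: 1630 = 2·815. Since 6211 ≡ 3 (mod 8), (2/6211) = -1. Now have -(815/6211).
Both 815 ≡ 3 and 6211 ≡ 3 (mod 4), so reciprocity gives (815/6211) = -(6211/815). Reduce: 6211 ≡ 506 (mod 815). Now have (506/815).
Factor out 2: 506 = 2·253. Since 815 ≡ 7 (mod 8), (2/815) = +1. Now have (253/815).
253 ≡ 1 (mod 4), so quadratic reciprocity gives (253/815) = (815/253). Reduce: 815 ≡ 56 (mod 253). Now have (56/253).
Factor out 2: 56 = 2^3·7. Since 253 ≡ 5 (mod 8), (2/253) = -1, and (2/253)^3 = -1. Now have -(7/253).
253 ≡ 1 (mod 4), so quadratic reciprocity gives (7/253) = (253/7). Reduce: 253 ≡ 1 (mod 7). Now have -(1/7).
(1/7) = 1. Collecting the sign factors: -1.
Second factor (4031/7841):
7841 ≡ 1 (mod 4), so quadratic reciprocity gives (4031/7841) = (7841/4031). Reduce: 7841 ≡ 3810 (mod 4031). Now have (3810/4031).
Factor out 2: 3810 = 2·1905. Since 4031 ≡ 7 (mod 8), (2/4031) = +1. Now have (1905/4031).
1905 ≡ 1 (mod 4), so quadratic reciprocity gives (1905/4031) = (4031/1905). Reduce: 4031 ≡ 221 (mod 1905). Now have (221/1905).
221 ≡ 1 (mod 4), so quadratic reciprocity gives (221/1905) = (1905/221). Reduce: 1905 ≡ 137 (mod 221). Now have (137/221).
137 ≡ 1 (mod 4), so quadratic reciprocity gives (137/221) = (221/137). Reduce: 221 ≡ 84 (mod 137). Now have (84/137).
Factor out 2: 84 = 2^2·21. Since 137 ≡ 1 (mod 8), (2/137) = +1, and (2/137)^2 = +1. Now have (21/137).
21 ≡ 1 (mod 4), so quadratic reciprocity gives (21/137) = (137/21). Reduce: 137 ≡ 11 (mod 21). Now have (11/21).
21 ≡ 1 (mod 4), so quadratic reciprocity gives (11/21) = (21/11). Reduce: 21 ≡ 10 (mod 11). Now have (10/11).
Factor out 2: 10 = 2·5. Since 11 ≡ 3 (mod 8), (2/11) = -1. Now have -(5/11).
5 ≡ 1 (mod 4), so quadratic reciprocity gives (5/11) = (11/5). Reduce: 11 ≡ 1 (mod 5). Now have -(1/5).
(1/5) = 1. Collecting the sign factors: -1.
Product: (-1)·(-1) = 1.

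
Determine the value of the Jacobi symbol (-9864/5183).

(-9864/5183)
  = (502/5183)    [-9864 ≡ 502 mod 5183]
  = (251/5183)    [5183 ≡ 7 mod 8 ⇒ (2/5183) = +1]
  = -(5183/251)    [QR: both ≡ 3 mod 4, sign flips]
  = -(163/251)    [5183 ≡ 163 mod 251]
  = (251/163)    [QR: both ≡ 3 mod 4, sign flips]
  = (88/163)    [251 ≡ 88 mod 163]
  = -(11/163)    [163 ≡ 3 mod 8 ⇒ (2/163)^3 = -1]
  = (163/11)    [QR: both ≡ 3 mod 4, sign flips]
  = (9/11)    [163 ≡ 9 mod 11]
  = (11/9)    [QR: 9 ≡ 1 mod 4, sign kept]
  = (2/9)    [11 ≡ 2 mod 9]
  = (1/9)    [9 ≡ 1 mod 8 ⇒ (2/9) = +1]
  = 1    [(1/9) = 1]

1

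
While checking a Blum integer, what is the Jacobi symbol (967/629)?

(967/629)
  = (338/629)    [967 ≡ 338 mod 629]
  = -(169/629)    [629 ≡ 5 mod 8 ⇒ (2/629) = -1]
  = -(629/169)    [QR: 169 ≡ 1 mod 4, sign kept]
  = -(122/169)    [629 ≡ 122 mod 169]
  = -(61/169)    [169 ≡ 1 mod 8 ⇒ (2/169) = +1]
  = -(169/61)    [QR: 61 ≡ 1 mod 4, sign kept]
  = -(47/61)    [169 ≡ 47 mod 61]
  = -(61/47)    [QR: 61 ≡ 1 mod 4, sign kept]
  = -(14/47)    [61 ≡ 14 mod 47]
  = -(7/47)    [47 ≡ 7 mod 8 ⇒ (2/47) = +1]
  = (47/7)    [QR: both ≡ 3 mod 4, sign flips]
  = (5/7)    [47 ≡ 5 mod 7]
  = (7/5)    [QR: 5 ≡ 1 mod 4, sign kept]
  = (2/5)    [7 ≡ 2 mod 5]
  = -(1/5)    [5 ≡ 5 mod 8 ⇒ (2/5) = -1]
  = -1    [(1/5) = 1]

-1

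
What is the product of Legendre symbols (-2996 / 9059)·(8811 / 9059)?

By multiplicativity, (-2996·8811 / 9059) = (-2996 / 9059)·(8811 / 9059).
First factor (-2996 / 9059):
(-2996 / 9059)
  = (6063 / 9059)    [-2996 ≡ 6063 mod 9059]
  = -(9059 / 6063)    [QR: both ≡ 3 mod 4, sign flips]
  = -(2996 / 6063)    [9059 ≡ 2996 mod 6063]
  = -(749 / 6063)    [6063 ≡ 7 mod 8 ⇒ (2 / 6063)^2 = +1]
  = -(6063 / 749)    [QR: 749 ≡ 1 mod 4, sign kept]
  = -(71 / 749)    [6063 ≡ 71 mod 749]
  = -(749 / 71)    [QR: 749 ≡ 1 mod 4, sign kept]
  = -(39 / 71)    [749 ≡ 39 mod 71]
  = (71 / 39)    [QR: both ≡ 3 mod 4, sign flips]
  = (32 / 39)    [71 ≡ 32 mod 39]
  = (1 / 39)    [39 ≡ 7 mod 8 ⇒ (2 / 39)^5 = +1]
  = 1    [(1 / 39) = 1]
Second factor (8811 / 9059):
(8811 / 9059)
  = -(9059 / 8811)    [QR: both ≡ 3 mod 4, sign flips]
  = -(248 / 8811)    [9059 ≡ 248 mod 8811]
  = (31 / 8811)    [8811 ≡ 3 mod 8 ⇒ (2 / 8811)^3 = -1]
  = -(8811 / 31)    [QR: both ≡ 3 mod 4, sign flips]
  = -(7 / 31)    [8811 ≡ 7 mod 31]
  = (31 / 7)    [QR: both ≡ 3 mod 4, sign flips]
  = (3 / 7)    [31 ≡ 3 mod 7]
  = -(7 / 3)    [QR: both ≡ 3 mod 4, sign flips]
  = -(1 / 3)    [7 ≡ 1 mod 3]
  = -1    [(1 / 3) = 1]
Product: (1)·(-1) = -1.

-1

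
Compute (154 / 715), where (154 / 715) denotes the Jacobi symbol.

(154 / 715)
  = -(77 / 715)    [715 ≡ 3 mod 8 ⇒ (2 / 715) = -1]
  = -(715 / 77)    [QR: 77 ≡ 1 mod 4, sign kept]
  = -(22 / 77)    [715 ≡ 22 mod 77]
  = (11 / 77)    [77 ≡ 5 mod 8 ⇒ (2 / 77) = -1]
  = (77 / 11)    [QR: 77 ≡ 1 mod 4, sign kept]
  = (0 / 11)    [77 ≡ 0 mod 11]
  = 0    [numerator 0, gcd > 1]

0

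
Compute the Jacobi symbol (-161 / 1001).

Reduce the numerator: -161 ≡ 840 (mod 1001), so (-161 / 1001) = (840 / 1001).
Factor out 2: 840 = 2^3·105. Since 1001 ≡ 1 (mod 8), (2 / 1001) = +1, and (2 / 1001)^3 = +1. Now have (105 / 1001).
105 ≡ 1 (mod 4), so quadratic reciprocity gives (105 / 1001) = (1001 / 105). Reduce: 1001 ≡ 56 (mod 105). Now have (56 / 105).
Factor out 2: 56 = 2^3·7. Since 105 ≡ 1 (mod 8), (2 / 105) = +1, and (2 / 105)^3 = +1. Now have (7 / 105).
105 ≡ 1 (mod 4), so quadratic reciprocity gives (7 / 105) = (105 / 7). Reduce: 105 ≡ 0 (mod 7). Now have (0 / 7).
The numerator is now 0 with denominator 7 > 1: the symbol is 0.

0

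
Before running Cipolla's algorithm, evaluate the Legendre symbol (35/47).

Both 35 ≡ 3 and 47 ≡ 3 (mod 4), so reciprocity gives (35/47) = -(47/35). Reduce: 47 ≡ 12 (mod 35). Now have -(12/35).
Factor out 2: 12 = 2^2·3. Since 35 ≡ 3 (mod 8), (2/35) = -1, and (2/35)^2 = +1. Now have -(3/35).
Both 3 ≡ 3 and 35 ≡ 3 (mod 4), so reciprocity gives (3/35) = -(35/3). Reduce: 35 ≡ 2 (mod 3). Now have (2/3).
Factor out 2: 2 = 2. Since 3 ≡ 3 (mod 8), (2/3) = -1. Now have -(1/3).
(1/3) = 1. Collecting the sign factors: -1.

-1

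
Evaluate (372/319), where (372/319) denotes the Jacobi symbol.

(372/319)
  = (53/319)    [372 ≡ 53 mod 319]
  = (319/53)    [QR: 53 ≡ 1 mod 4, sign kept]
  = (1/53)    [319 ≡ 1 mod 53]
  = 1    [(1/53) = 1]

1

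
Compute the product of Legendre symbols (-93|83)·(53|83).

By multiplicativity, (-93·53|83) = (-93|83)·(53|83).
First factor (-93|83):
(-93|83)
  = -(93|83)    [83 ≡ 3 mod 4 ⇒ (-1|83) = -1]
  = -(10|83)    [93 ≡ 10 mod 83]
  = (5|83)    [83 ≡ 3 mod 8 ⇒ (2|83) = -1]
  = (83|5)    [QR: 5 ≡ 1 mod 4, sign kept]
  = (3|5)    [83 ≡ 3 mod 5]
  = (5|3)    [QR: 5 ≡ 1 mod 4, sign kept]
  = (2|3)    [5 ≡ 2 mod 3]
  = -(1|3)    [3 ≡ 3 mod 8 ⇒ (2|3) = -1]
  = -1    [(1|3) = 1]
Second factor (53|83):
(53|83)
  = (83|53)    [QR: 53 ≡ 1 mod 4, sign kept]
  = (30|53)    [83 ≡ 30 mod 53]
  = -(15|53)    [53 ≡ 5 mod 8 ⇒ (2|53) = -1]
  = -(53|15)    [QR: 53 ≡ 1 mod 4, sign kept]
  = -(8|15)    [53 ≡ 8 mod 15]
  = -(1|15)    [15 ≡ 7 mod 8 ⇒ (2|15)^3 = +1]
  = -1    [(1|15) = 1]
Product: (-1)·(-1) = 1.

1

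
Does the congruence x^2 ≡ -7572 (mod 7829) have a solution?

no

Reduce the numerator: -7572 ≡ 257 (mod 7829), so (-7572/7829) = (257/7829).
257 ≡ 1 (mod 4), so quadratic reciprocity gives (257/7829) = (7829/257). Reduce: 7829 ≡ 119 (mod 257). Now have (119/257).
257 ≡ 1 (mod 4), so quadratic reciprocity gives (119/257) = (257/119). Reduce: 257 ≡ 19 (mod 119). Now have (19/119).
Both 19 ≡ 3 and 119 ≡ 3 (mod 4), so reciprocity gives (19/119) = -(119/19). Reduce: 119 ≡ 5 (mod 19). Now have -(5/19).
5 ≡ 1 (mod 4), so quadratic reciprocity gives (5/19) = (19/5). Reduce: 19 ≡ 4 (mod 5). Now have -(4/5).
Factor out 2: 4 = 2^2. Since 5 ≡ 5 (mod 8), (2/5) = -1, and (2/5)^2 = +1. Now have -(1/5).
(1/5) = 1. Collecting the sign factors: -1.
The Legendre symbol is -1, so x^2 ≡ -7572 (mod 7829) has no solution.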